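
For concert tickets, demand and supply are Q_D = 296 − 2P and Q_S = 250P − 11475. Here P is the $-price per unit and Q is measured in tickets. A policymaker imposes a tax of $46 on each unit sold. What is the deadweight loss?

In inverse form: demand P = 148 − 0.5Q, supply P = 45.9 + 0.004Q.
Competitive equilibrium: 148 − 0.5Q = 45.9 + 0.004Q → Q* = 202.5794, P* = 46.7103.
With the tax, the buyer price exceeds the seller price by 46: (148 − 0.5Q) − (45.9 + 0.004Q) = 46 → Q' = 111.3095.
ΔQ = 202.5794 − 111.3095 = 91.2699; the wedge equals the tax, 46.
Welfare loss = ½ × 91.2699 × 46 = $2099.21.

$2099.21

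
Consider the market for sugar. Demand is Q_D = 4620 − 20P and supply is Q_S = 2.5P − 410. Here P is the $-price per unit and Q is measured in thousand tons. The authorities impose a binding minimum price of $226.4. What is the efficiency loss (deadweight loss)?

$728.18 thousand

In inverse form: demand P = 231 − 0.05Q, supply P = 164 + 0.4Q.
Competitive equilibrium: 231 − 0.05Q = 164 + 0.4Q → Q* = 148.8889, P* = 223.5556.
At the floor P = 226.4, quantity demanded = (231 − 226.4)/0.05 = 92.
Sellers' marginal cost at Q' = 92: 164 + 0.4·92 = 200.8.
ΔQ = 148.8889 − 92 = 56.8889; wedge = 226.4 − 200.8 = 25.6.
DWL = ½ × 56.8889 × 25.6 = $728.18 thousand.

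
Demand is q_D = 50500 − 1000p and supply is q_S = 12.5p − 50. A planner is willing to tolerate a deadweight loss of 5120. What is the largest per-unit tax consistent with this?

In inverse form: demand p = 50.5 − 0.001q, supply p = 4 + 0.08q.
Competitive equilibrium: 50.5 − 0.001q = 4 + 0.08q → q* = 574.0741, p* = 49.9259.
A tax t gives Δq = t/0.081 and wedge t, so DWL = t²/0.162.
t²/0.162 = 5120 → t² = 829.44 → t = 28.8.

28.8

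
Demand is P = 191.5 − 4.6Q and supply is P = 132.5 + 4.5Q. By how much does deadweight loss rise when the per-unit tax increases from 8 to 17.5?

Competitive equilibrium: 191.5 − 4.6Q = 132.5 + 4.5Q → Q* = 6.4835, P* = 161.6758.
For a per-unit tax t: ΔQ = t/9.1, so DWL = ½·t·(t/9.1) = t²/18.2.
At t = 8: DWL = 3.516. At t = 17.5: DWL = 16.827.
Increase = 16.827 − 3.516 = 13.31.

13.31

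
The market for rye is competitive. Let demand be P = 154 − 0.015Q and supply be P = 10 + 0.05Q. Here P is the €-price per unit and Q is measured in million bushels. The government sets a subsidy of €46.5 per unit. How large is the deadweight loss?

€16632.69 million

Competitive equilibrium: 154 − 0.015Q = 10 + 0.05Q → Q* = 2215.3846, P* = 120.7692.
The subsidy lowers effective supply by 46.5: P = 0.05Q − 36.5.
New quantity: 154 − 0.015Q = 0.05Q − 36.5 → Q' = 2930.7692.
Overproduction ΔQ = 2930.7692 − 2215.3846 = 715.3846; wedge = subsidy = 46.5.
DWL = ½ × 715.3846 × 46.5 = €16632.69 million.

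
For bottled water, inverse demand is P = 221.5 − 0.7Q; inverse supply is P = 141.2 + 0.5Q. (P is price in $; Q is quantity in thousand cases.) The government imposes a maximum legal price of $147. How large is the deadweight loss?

Competitive equilibrium: 221.5 − 0.7Q = 141.2 + 0.5Q → Q* = 66.9167, P* = 174.6583.
At the ceiling P = 147, quantity supplied = (147 − 141.2)/0.5 = 11.6.
Willingness to pay at Q' = 11.6: 221.5 − 0.7·11.6 = 213.38.
ΔQ = 66.9167 − 11.6 = 55.3167; wedge = 213.38 − 147 = 66.38.
The triangle = ½ × 55.3167 × 66.38 = $1835.96 thousand.

$1835.96 thousand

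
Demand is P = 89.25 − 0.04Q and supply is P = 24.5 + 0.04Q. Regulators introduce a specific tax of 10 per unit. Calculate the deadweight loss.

Competitive equilibrium: 89.25 − 0.04Q = 24.5 + 0.04Q → Q* = 809.375, P* = 56.875.
With the tax, the buyer price exceeds the seller price by 10: (89.25 − 0.04Q) − (24.5 + 0.04Q) = 10 → Q' = 684.375.
ΔQ = 809.375 − 684.375 = 125; the wedge equals the tax, 10.
DWL = ½ × 125 × 10 = 625.

625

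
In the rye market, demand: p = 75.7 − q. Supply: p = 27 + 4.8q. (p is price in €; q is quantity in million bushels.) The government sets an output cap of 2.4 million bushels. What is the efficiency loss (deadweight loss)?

Competitive equilibrium: 75.7 − q = 27 + 4.8q → q* = 8.3966, p* = 67.3034.
At q = 2.4: demand price = 75.7 − 1·2.4 = 73.3; supply price = 27 + 4.8·2.4 = 38.52.
Δq = 8.3966 − 2.4 = 5.9966; wedge = 73.3 − 38.52 = 34.78.
Deadweight loss = ½ × 5.9966 × 34.78 = €104.28 million.

€104.28 million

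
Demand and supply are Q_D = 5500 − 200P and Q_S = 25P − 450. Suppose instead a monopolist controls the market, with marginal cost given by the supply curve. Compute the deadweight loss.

In inverse form: demand P = 27.5 − 0.005Q, supply P = 18 + 0.04Q.
Competitive equilibrium: 27.5 − 0.005Q = 18 + 0.04Q → Q* = 211.1111, P* = 26.4444.
Marginal revenue: MR = 27.5 − 0.01Q. Set MR = MC: 27.5 − 0.01Q = 18 + 0.04Q → Q_m = 190.
Price P_m = 27.5 − 0.005·190 = 26.55; MC(Q_m) = 18 + 0.04·190 = 25.6.
Competitive Q* = 211.1111, so ΔQ = 21.1111; wedge = 26.55 − 25.6 = 0.95.
Welfare loss = ½ × 21.1111 × 0.95 = 10.03.

10.03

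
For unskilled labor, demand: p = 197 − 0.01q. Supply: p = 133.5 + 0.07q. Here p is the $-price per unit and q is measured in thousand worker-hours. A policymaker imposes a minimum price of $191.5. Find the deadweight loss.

Competitive equilibrium: 197 − 0.01q = 133.5 + 0.07q → q* = 793.75, p* = 189.0625.
At the floor p = 191.5, quantity demanded = (197 − 191.5)/0.01 = 550.
Sellers' marginal cost at q' = 550: 133.5 + 0.07·550 = 172.
Δq = 793.75 − 550 = 243.75; wedge = 191.5 − 172 = 19.5.
DWL = ½ × 243.75 × 19.5 = $2376.56 thousand.

$2376.56 thousand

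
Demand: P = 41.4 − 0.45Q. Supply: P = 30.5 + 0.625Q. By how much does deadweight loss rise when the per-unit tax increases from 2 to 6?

14.88

Competitive equilibrium: 41.4 − 0.45Q = 30.5 + 0.625Q → Q* = 10.1395, P* = 36.8372.
For a per-unit tax t: ΔQ = t/1.075, so DWL = ½·t·(t/1.075) = t²/2.15.
At t = 2: DWL = 1.86. At t = 6: DWL = 16.744.
Increase = 16.744 − 1.86 = 14.88.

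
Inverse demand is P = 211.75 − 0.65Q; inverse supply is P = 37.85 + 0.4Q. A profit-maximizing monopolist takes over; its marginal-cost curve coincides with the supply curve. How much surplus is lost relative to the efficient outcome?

Competitive equilibrium: 211.75 − 0.65Q = 37.85 + 0.4Q → Q* = 165.619, P* = 104.0976.
Marginal revenue: MR = 211.75 − 1.3Q. Set MR = MC: 211.75 − 1.3Q = 37.85 + 0.4Q → Q_m = 102.2941.
Price P_m = 211.75 − 0.65·102.2941 = 145.2588; MC(Q_m) = 37.85 + 0.4·102.2941 = 78.7676.
Competitive Q* = 165.619, so ΔQ = 63.3249; wedge = 145.2588 − 78.7676 = 66.4912.
Deadweight loss = ½ × 63.3249 × 66.4912 = 2105.27.

2105.27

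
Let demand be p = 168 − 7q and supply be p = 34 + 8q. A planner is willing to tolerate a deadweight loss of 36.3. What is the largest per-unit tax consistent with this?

33

Competitive equilibrium: 168 − 7q = 34 + 8q → q* = 8.9333, p* = 105.4667.
A tax t gives Δq = t/15 and wedge t, so DWL = t²/30.
t²/30 = 36.3 → t² = 1089 → t = 33.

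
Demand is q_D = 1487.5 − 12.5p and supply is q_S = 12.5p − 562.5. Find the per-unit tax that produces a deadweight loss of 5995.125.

In inverse form: demand p = 119 − 0.08q, supply p = 45 + 0.08q.
Competitive equilibrium: 119 − 0.08q = 45 + 0.08q → q* = 462.5, p* = 82.
A tax t gives Δq = t/0.16 and wedge t, so DWL = t²/0.32.
t²/0.32 = 5995.125 → t² = 1918.44 → t = 43.8.

43.8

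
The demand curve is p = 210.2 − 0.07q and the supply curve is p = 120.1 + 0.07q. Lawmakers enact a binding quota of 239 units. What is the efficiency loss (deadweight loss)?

11457.46

Competitive equilibrium: 210.2 − 0.07q = 120.1 + 0.07q → q* = 643.5714, p* = 165.15.
At q = 239: demand price = 210.2 − 0.07·239 = 193.47; supply price = 120.1 + 0.07·239 = 136.83.
Δq = 643.5714 − 239 = 404.5714; wedge = 193.47 − 136.83 = 56.64.
DWL = ½ × 404.5714 × 56.64 = 11457.46.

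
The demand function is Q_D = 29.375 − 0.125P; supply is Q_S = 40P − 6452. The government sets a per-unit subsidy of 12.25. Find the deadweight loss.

In inverse form: demand P = 235 − 8Q, supply P = 161.3 + 0.025Q.
Competitive equilibrium: 235 − 8Q = 161.3 + 0.025Q → Q* = 9.1838, P* = 161.5296.
The subsidy lowers effective supply by 12.25: P = 149.05 + 0.025Q.
New quantity: 235 − 8Q = 149.05 + 0.025Q → Q' = 10.7103.
Overproduction ΔQ = 10.7103 − 9.1838 = 1.5265; wedge = subsidy = 12.25.
Welfare loss = ½ × 1.5265 × 12.25 = 9.35.

9.35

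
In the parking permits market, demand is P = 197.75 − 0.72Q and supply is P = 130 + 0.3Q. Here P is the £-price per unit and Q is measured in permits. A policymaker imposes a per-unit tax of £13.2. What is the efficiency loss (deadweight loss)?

£85.41

Competitive equilibrium: 197.75 − 0.72Q = 130 + 0.3Q → Q* = 66.4216, P* = 149.9265.
With the tax, the buyer price exceeds the seller price by 13.2: (197.75 − 0.72Q) − (130 + 0.3Q) = 13.2 → Q' = 53.4804.
ΔQ = 66.4216 − 53.4804 = 12.9412; the wedge equals the tax, 13.2.
DWL = ½ × 12.9412 × 13.2 = £85.41.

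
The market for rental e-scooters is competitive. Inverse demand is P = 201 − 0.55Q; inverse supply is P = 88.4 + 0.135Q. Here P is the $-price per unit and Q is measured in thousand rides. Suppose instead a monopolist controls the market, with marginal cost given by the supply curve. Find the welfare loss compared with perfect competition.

Competitive equilibrium: 201 − 0.55Q = 88.4 + 0.135Q → Q* = 164.3796, P* = 110.5912.
Marginal revenue: MR = 201 − 1.1Q. Set MR = MC: 201 − 1.1Q = 88.4 + 0.135Q → Q_m = 91.1741.
Price P_m = 201 − 0.55·91.1741 = 150.8542; MC(Q_m) = 88.4 + 0.135·91.1741 = 100.7085.
Competitive Q* = 164.3796, so ΔQ = 73.2055; wedge = 150.8542 − 100.7085 = 50.1457.
Welfare loss = ½ × 73.2055 × 50.1457 = $1835.47 thousand.

$1835.47 thousand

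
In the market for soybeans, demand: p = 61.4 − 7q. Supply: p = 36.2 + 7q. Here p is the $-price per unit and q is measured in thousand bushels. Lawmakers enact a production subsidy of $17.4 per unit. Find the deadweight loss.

Competitive equilibrium: 61.4 − 7q = 36.2 + 7q → q* = 1.8, p* = 48.8.
The subsidy lowers effective supply by 17.4: p = 18.8 + 7q.
New quantity: 61.4 − 7q = 18.8 + 7q → q' = 3.0429.
Overproduction Δq = 3.0429 − 1.8 = 1.2429; wedge = subsidy = 17.4.
The triangle = ½ × 1.2429 × 17.4 = $10.81 thousand.

$10.81 thousand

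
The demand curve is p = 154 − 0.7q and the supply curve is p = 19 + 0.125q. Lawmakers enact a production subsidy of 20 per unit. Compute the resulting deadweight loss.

Competitive equilibrium: 154 − 0.7q = 19 + 0.125q → q* = 163.6364, p* = 39.4545.
The subsidy lowers effective supply by 20: p = 0.125q − 1.
New quantity: 154 − 0.7q = 0.125q − 1 → q' = 187.8788.
Overproduction Δq = 187.8788 − 163.6364 = 24.2424; wedge = subsidy = 20.
The triangle = ½ × 24.2424 × 20 = 242.42.

242.42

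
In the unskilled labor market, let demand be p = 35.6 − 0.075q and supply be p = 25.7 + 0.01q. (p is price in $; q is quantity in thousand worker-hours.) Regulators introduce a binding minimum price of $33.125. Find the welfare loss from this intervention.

Competitive equilibrium: 35.6 − 0.075q = 25.7 + 0.01q → q* = 116.4706, p* = 26.8647.
At the floor p = 33.125, quantity demanded = (35.6 − 33.125)/0.075 = 33.
Sellers' marginal cost at q' = 33: 25.7 + 0.01·33 = 26.03.
Δq = 116.4706 − 33 = 83.4706; wedge = 33.125 − 26.03 = 7.095.
The triangle = ½ × 83.4706 × 7.095 = $296.11 thousand.

$296.11 thousand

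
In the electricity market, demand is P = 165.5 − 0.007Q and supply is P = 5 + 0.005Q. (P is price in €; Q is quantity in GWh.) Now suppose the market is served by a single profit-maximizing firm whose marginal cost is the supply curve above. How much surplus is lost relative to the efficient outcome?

€145689.32

Competitive equilibrium: 165.5 − 0.007Q = 5 + 0.005Q → Q* = 13375, P* = 71.875.
Marginal revenue: MR = 165.5 − 0.014Q. Set MR = MC: 165.5 − 0.014Q = 5 + 0.005Q → Q_m = 8447.36842.
Price P_m = 165.5 − 0.007·8447.36842 = 106.36842; MC(Q_m) = 5 + 0.005·8447.36842 = 47.23684.
Competitive Q* = 13375, so ΔQ = 4927.63158; wedge = 106.36842 − 47.23684 = 59.13158.
Welfare loss = ½ × 4927.63158 × 59.13158 = €145689.32.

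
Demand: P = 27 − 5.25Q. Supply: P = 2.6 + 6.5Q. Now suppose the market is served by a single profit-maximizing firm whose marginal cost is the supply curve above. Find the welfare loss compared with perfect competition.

Competitive equilibrium: 27 − 5.25Q = 2.6 + 6.5Q → Q* = 2.0766, P* = 16.0979.
Marginal revenue: MR = 27 − 10.5Q. Set MR = MC: 27 − 10.5Q = 2.6 + 6.5Q → Q_m = 1.4353.
Price P_m = 27 − 5.25·1.4353 = 19.4647; MC(Q_m) = 2.6 + 6.5·1.4353 = 11.9295.
Competitive Q* = 2.0766, so ΔQ = 0.6413; wedge = 19.4647 − 11.9295 = 7.5352.
Deadweight loss = ½ × 0.6413 × 7.5352 = 2.42.

2.42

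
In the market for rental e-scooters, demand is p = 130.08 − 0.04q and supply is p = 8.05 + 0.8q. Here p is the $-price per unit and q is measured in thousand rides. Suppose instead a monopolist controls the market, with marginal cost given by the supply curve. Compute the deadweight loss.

$18.31 thousand

Competitive equilibrium: 130.08 − 0.04q = 8.05 + 0.8q → q* = 145.2738, p* = 124.269.
Marginal revenue: MR = 130.08 − 0.08q. Set MR = MC: 130.08 − 0.08q = 8.05 + 0.8q → q_m = 138.6705.
Price p_m = 130.08 − 0.04·138.6705 = 124.5332; MC(q_m) = 8.05 + 0.8·138.6705 = 118.9864.
Competitive q* = 145.2738, so Δq = 6.6033; wedge = 124.5332 − 118.9864 = 5.5468.
The triangle = ½ × 6.6033 × 5.5468 = $18.31 thousand.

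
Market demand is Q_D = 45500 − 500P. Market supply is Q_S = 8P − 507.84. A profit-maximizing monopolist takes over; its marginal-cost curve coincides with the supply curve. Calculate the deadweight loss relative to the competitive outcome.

0.72

In inverse form: demand P = 91 − 0.002Q, supply P = 63.48 + 0.125Q.
Competitive equilibrium: 91 − 0.002Q = 63.48 + 0.125Q → Q* = 216.6929, P* = 90.5666.
Marginal revenue: MR = 91 − 0.004Q. Set MR = MC: 91 − 0.004Q = 63.48 + 0.125Q → Q_m = 213.3333.
Price P_m = 91 − 0.002·213.3333 = 90.5733; MC(Q_m) = 63.48 + 0.125·213.3333 = 90.1467.
Competitive Q* = 216.6929, so ΔQ = 3.3596; wedge = 90.5733 − 90.1467 = 0.4266.
Deadweight loss = ½ × 3.3596 × 0.4266 = 0.72.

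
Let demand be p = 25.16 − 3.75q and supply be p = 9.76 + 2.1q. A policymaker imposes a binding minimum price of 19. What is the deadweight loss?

2.87

Competitive equilibrium: 25.16 − 3.75q = 9.76 + 2.1q → q* = 2.6325, p* = 15.2882.
At the floor p = 19, quantity demanded = (25.16 − 19)/3.75 = 1.6427.
Sellers' marginal cost at q' = 1.6427: 9.76 + 2.1·1.6427 = 13.2097.
Δq = 2.6325 − 1.6427 = 0.9898; wedge = 19 − 13.2097 = 5.7903.
DWL = ½ × 0.9898 × 5.7903 = 2.87.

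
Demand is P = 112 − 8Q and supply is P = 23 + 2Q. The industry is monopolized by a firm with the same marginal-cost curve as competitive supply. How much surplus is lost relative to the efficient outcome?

78.23

Competitive equilibrium: 112 − 8Q = 23 + 2Q → Q* = 8.9, P* = 40.8.
Marginal revenue: MR = 112 − 16Q. Set MR = MC: 112 − 16Q = 23 + 2Q → Q_m = 4.9444.
Price P_m = 112 − 8·4.9444 = 72.4448; MC(Q_m) = 23 + 2·4.9444 = 32.8888.
Competitive Q* = 8.9, so ΔQ = 3.9556; wedge = 72.4448 − 32.8888 = 39.556.
DWL = ½ × 3.9556 × 39.556 = 78.23.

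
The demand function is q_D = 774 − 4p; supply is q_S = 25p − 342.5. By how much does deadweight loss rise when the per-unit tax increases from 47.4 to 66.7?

3796.78

In inverse form: demand p = 193.5 − 0.25q, supply p = 13.7 + 0.04q.
Competitive equilibrium: 193.5 − 0.25q = 13.7 + 0.04q → q* = 620, p* = 38.5.
For a per-unit tax t: Δq = t/0.29, so DWL = ½·t·(t/0.29) = t²/0.58.
At t = 47.4: DWL = 3873.724. At t = 66.7: DWL = 7670.5.
Increase = 7670.5 − 3873.724 = 3796.78.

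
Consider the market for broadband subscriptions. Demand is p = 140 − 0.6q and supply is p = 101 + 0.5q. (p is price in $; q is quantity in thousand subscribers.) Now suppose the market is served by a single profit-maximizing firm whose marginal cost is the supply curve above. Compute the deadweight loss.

$86.12 thousand

Competitive equilibrium: 140 − 0.6q = 101 + 0.5q → q* = 35.4545, p* = 118.7273.
Marginal revenue: MR = 140 − 1.2q. Set MR = MC: 140 − 1.2q = 101 + 0.5q → q_m = 22.9412.
Price p_m = 140 − 0.6·22.9412 = 126.2353; MC(q_m) = 101 + 0.5·22.9412 = 112.4706.
Competitive q* = 35.4545, so Δq = 12.5133; wedge = 126.2353 − 112.4706 = 13.7647.
Welfare loss = ½ × 12.5133 × 13.7647 = $86.12 thousand.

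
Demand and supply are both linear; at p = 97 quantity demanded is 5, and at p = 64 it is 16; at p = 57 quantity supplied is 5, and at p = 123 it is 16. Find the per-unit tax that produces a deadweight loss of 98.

42

Demand slope = (64 − 97)/(16 − 5) = −3, so p = 112 − 3q.
Supply slope = (123 − 57)/(16 − 5) = 6, so p = 27 + 6q.
Competitive equilibrium: 112 − 3q = 27 + 6q → q* = 9.4444, p* = 83.6667.
A tax t gives Δq = t/9 and wedge t, so DWL = t²/18.
t²/18 = 98 → t² = 1764 → t = 42.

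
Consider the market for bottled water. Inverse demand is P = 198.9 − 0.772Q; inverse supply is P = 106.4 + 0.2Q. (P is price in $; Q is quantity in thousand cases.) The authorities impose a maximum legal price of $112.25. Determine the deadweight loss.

Competitive equilibrium: 198.9 − 0.772Q = 106.4 + 0.2Q → Q* = 95.1646, P* = 125.4329.
At the ceiling P = 112.25, quantity supplied = (112.25 − 106.4)/0.2 = 29.25.
Willingness to pay at Q' = 29.25: 198.9 − 0.772·29.25 = 176.319.
ΔQ = 95.1646 − 29.25 = 65.9146; wedge = 176.319 − 112.25 = 64.069.
The triangle = ½ × 65.9146 × 64.069 = $2111.54 thousand.

$2111.54 thousand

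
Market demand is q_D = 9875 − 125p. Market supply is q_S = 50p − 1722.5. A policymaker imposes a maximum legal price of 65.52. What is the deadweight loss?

19.76

In inverse form: demand p = 79 − 0.008q, supply p = 34.45 + 0.02q.
Competitive equilibrium: 79 − 0.008q = 34.45 + 0.02q → q* = 1591.0714, p* = 66.2714.
At the ceiling p = 65.52, quantity supplied = (65.52 − 34.45)/0.02 = 1553.5.
Willingness to pay at q' = 1553.5: 79 − 0.008·1553.5 = 66.572.
Δq = 1591.0714 − 1553.5 = 37.5714; wedge = 66.572 − 65.52 = 1.052.
The triangle = ½ × 37.5714 × 1.052 = 19.76.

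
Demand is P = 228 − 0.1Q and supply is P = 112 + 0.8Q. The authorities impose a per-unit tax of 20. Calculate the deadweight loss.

222.22

Competitive equilibrium: 228 − 0.1Q = 112 + 0.8Q → Q* = 128.8889, P* = 215.1111.
With the tax, the buyer price exceeds the seller price by 20: (228 − 0.1Q) − (112 + 0.8Q) = 20 → Q' = 106.6667.
ΔQ = 128.8889 − 106.6667 = 22.2222; the wedge equals the tax, 20.
Welfare loss = ½ × 22.2222 × 20 = 222.22.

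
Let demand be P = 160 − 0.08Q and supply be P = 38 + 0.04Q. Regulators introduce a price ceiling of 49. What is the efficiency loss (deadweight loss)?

33004.17

Competitive equilibrium: 160 − 0.08Q = 38 + 0.04Q → Q* = 1016.6667, P* = 78.6667.
At the ceiling P = 49, quantity supplied = (49 − 38)/0.04 = 275.
Willingness to pay at Q' = 275: 160 − 0.08·275 = 138.
ΔQ = 1016.6667 − 275 = 741.6667; wedge = 138 − 49 = 89.
The triangle = ½ × 741.6667 × 89 = 33004.17.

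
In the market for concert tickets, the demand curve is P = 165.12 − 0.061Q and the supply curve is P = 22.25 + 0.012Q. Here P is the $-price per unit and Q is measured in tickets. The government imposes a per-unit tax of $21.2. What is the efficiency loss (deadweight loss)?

$3078.36

Competitive equilibrium: 165.12 − 0.061Q = 22.25 + 0.012Q → Q* = 1957.1233, P* = 45.7355.
With the tax, the buyer price exceeds the seller price by 21.2: (165.12 − 0.061Q) − (22.25 + 0.012Q) = 21.2 → Q' = 1666.7123.
ΔQ = 1957.1233 − 1666.7123 = 290.411; the wedge equals the tax, 21.2.
Deadweight loss = ½ × 290.411 × 21.2 = $3078.36.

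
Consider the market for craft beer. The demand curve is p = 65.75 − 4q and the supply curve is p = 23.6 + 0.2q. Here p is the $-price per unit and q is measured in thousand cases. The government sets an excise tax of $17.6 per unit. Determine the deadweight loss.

$36.88 thousand

Competitive equilibrium: 65.75 − 4q = 23.6 + 0.2q → q* = 10.0357, p* = 25.6071.
With the tax, the buyer price exceeds the seller price by 17.6: (65.75 − 4q) − (23.6 + 0.2q) = 17.6 → q' = 5.8452.
Δq = 10.0357 − 5.8452 = 4.1905; the wedge equals the tax, 17.6.
DWL = ½ × 4.1905 × 17.6 = $36.88 thousand.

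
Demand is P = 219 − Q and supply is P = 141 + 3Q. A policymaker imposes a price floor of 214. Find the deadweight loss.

Competitive equilibrium: 219 − Q = 141 + 3Q → Q* = 19.5, P* = 199.5.
At the floor P = 214, quantity demanded = (219 − 214)/1 = 5.
Sellers' marginal cost at Q' = 5: 141 + 3·5 = 156.
ΔQ = 19.5 − 5 = 14.5; wedge = 214 − 156 = 58.
Welfare loss = ½ × 14.5 × 58 = 420.50.

420.50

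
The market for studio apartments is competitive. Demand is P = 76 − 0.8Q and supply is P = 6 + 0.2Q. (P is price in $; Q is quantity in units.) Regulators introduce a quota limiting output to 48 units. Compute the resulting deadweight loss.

$242

Competitive equilibrium: 76 − 0.8Q = 6 + 0.2Q → Q* = 70, P* = 20.
At Q = 48: demand price = 76 − 0.8·48 = 37.6; supply price = 6 + 0.2·48 = 15.6.
ΔQ = 70 − 48 = 22; wedge = 37.6 − 15.6 = 22.
Welfare loss = ½ × 22 × 22 = $242.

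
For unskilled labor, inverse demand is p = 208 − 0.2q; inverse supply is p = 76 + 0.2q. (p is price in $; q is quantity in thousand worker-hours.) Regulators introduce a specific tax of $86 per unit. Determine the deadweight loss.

$9245 thousand

Competitive equilibrium: 208 − 0.2q = 76 + 0.2q → q* = 330, p* = 142.
With the tax, the buyer price exceeds the seller price by 86: (208 − 0.2q) − (76 + 0.2q) = 86 → q' = 115.
Δq = 330 − 115 = 215; the wedge equals the tax, 86.
DWL = ½ × 215 × 86 = $9245 thousand.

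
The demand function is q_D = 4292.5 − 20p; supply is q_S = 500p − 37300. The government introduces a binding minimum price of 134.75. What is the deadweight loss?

In inverse form: demand p = 214.625 − 0.05q, supply p = 74.6 + 0.002q.
Competitive equilibrium: 214.625 − 0.05q = 74.6 + 0.002q → q* = 2692.7885, p* = 79.9856.
At the floor p = 134.75, quantity demanded = (214.625 − 134.75)/0.05 = 1597.5.
Sellers' marginal cost at q' = 1597.5: 74.6 + 0.002·1597.5 = 77.795.
Δq = 2692.7885 − 1597.5 = 1095.2885; wedge = 134.75 − 77.795 = 56.955.
The triangle = ½ × 1095.2885 × 56.955 = 31191.08.

31191.08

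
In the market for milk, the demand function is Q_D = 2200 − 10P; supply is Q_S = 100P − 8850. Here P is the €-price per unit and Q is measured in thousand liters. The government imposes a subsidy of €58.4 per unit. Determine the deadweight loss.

€15502.55 thousand

In inverse form: demand P = 220 − 0.1Q, supply P = 88.5 + 0.01Q.
Competitive equilibrium: 220 − 0.1Q = 88.5 + 0.01Q → Q* = 1195.4545, P* = 100.4545.
The subsidy lowers effective supply by 58.4: P = 30.1 + 0.01Q.
New quantity: 220 − 0.1Q = 30.1 + 0.01Q → Q' = 1726.3636.
Overproduction ΔQ = 1726.3636 − 1195.4545 = 530.9091; wedge = subsidy = 58.4.
DWL = ½ × 530.9091 × 58.4 = €15502.55 thousand.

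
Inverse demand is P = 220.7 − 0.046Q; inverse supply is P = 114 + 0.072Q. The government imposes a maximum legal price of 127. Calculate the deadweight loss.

Competitive equilibrium: 220.7 − 0.046Q = 114 + 0.072Q → Q* = 904.23729, P* = 179.10508.
At the ceiling P = 127, quantity supplied = (127 − 114)/0.072 = 180.55556.
Willingness to pay at Q' = 180.55556: 220.7 − 0.046·180.55556 = 212.39444.
ΔQ = 904.23729 − 180.55556 = 723.68173; wedge = 212.39444 − 127 = 85.39444.
DWL = ½ × 723.68173 × 85.39444 = 30899.20.

30899.20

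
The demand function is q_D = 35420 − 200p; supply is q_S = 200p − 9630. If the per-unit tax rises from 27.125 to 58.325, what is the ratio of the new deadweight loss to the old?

In inverse form: demand p = 177.1 − 0.005q, supply p = 48.15 + 0.005q.
Competitive equilibrium: 177.1 − 0.005q = 48.15 + 0.005q → q* = 12895, p* = 112.625.
For a per-unit tax t: Δq = t/0.01, so DWL = ½·t·(t/0.01) = t²/0.02.
At t = 27.125: DWL = 36788.281. At t = 58.325: DWL = 170090.281.
Ratio = (58.325/27.125)² = 4.623.

4.623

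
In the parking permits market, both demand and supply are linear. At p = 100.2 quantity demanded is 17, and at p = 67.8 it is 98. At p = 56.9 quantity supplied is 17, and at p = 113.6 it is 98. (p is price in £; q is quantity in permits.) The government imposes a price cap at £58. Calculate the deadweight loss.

£785.54

Demand slope = (67.8 − 100.2)/(98 − 17) = −0.4, so p = 107 − 0.4q.
Supply slope = (113.6 − 56.9)/(98 − 17) = 0.7, so p = 45 + 0.7q.
Competitive equilibrium: 107 − 0.4q = 45 + 0.7q → q* = 56.3636, p* = 84.4545.
At the ceiling p = 58, quantity supplied = (58 − 45)/0.7 = 18.5714.
Willingness to pay at q' = 18.5714: 107 − 0.4·18.5714 = 99.5714.
Δq = 56.3636 − 18.5714 = 37.7922; wedge = 99.5714 − 58 = 41.5714.
The triangle = ½ × 37.7922 × 41.5714 = £785.54.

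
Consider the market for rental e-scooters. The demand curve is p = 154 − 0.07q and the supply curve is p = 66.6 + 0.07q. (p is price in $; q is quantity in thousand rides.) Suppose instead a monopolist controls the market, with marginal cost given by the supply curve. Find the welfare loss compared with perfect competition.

$3031.25 thousand

Competitive equilibrium: 154 − 0.07q = 66.6 + 0.07q → q* = 624.28571, p* = 110.3.
Marginal revenue: MR = 154 − 0.14q. Set MR = MC: 154 − 0.14q = 66.6 + 0.07q → q_m = 416.19048.
Price p_m = 154 − 0.07·416.19048 = 124.86667; MC(q_m) = 66.6 + 0.07·416.19048 = 95.73333.
Competitive q* = 624.28571, so Δq = 208.09523; wedge = 124.86667 − 95.73333 = 29.13334.
The triangle = ½ × 208.09523 × 29.13334 = $3031.25 thousand.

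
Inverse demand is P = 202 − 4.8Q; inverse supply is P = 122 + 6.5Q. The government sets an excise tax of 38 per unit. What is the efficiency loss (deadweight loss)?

Competitive equilibrium: 202 − 4.8Q = 122 + 6.5Q → Q* = 7.0796, P* = 168.0177.
With the tax, the buyer price exceeds the seller price by 38: (202 − 4.8Q) − (122 + 6.5Q) = 38 → Q' = 3.7168.
ΔQ = 7.0796 − 3.7168 = 3.3628; the wedge equals the tax, 38.
Deadweight loss = ½ × 3.3628 × 38 = 63.89.

63.89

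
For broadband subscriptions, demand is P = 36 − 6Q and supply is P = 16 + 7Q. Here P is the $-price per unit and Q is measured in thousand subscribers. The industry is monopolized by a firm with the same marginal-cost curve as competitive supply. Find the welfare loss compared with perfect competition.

Competitive equilibrium: 36 − 6Q = 16 + 7Q → Q* = 1.5385, P* = 26.7692.
Marginal revenue: MR = 36 − 12Q. Set MR = MC: 36 − 12Q = 16 + 7Q → Q_m = 1.0526.
Price P_m = 36 − 6·1.0526 = 29.6844; MC(Q_m) = 16 + 7·1.0526 = 23.3682.
Competitive Q* = 1.5385, so ΔQ = 0.4859; wedge = 29.6844 − 23.3682 = 6.3162.
The triangle = ½ × 0.4859 × 6.3162 = $1.53 thousand.

$1.53 thousand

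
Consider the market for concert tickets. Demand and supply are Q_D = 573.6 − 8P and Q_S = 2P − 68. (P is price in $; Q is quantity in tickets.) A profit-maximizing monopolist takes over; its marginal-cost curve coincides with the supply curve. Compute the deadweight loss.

$31.58

In inverse form: demand P = 71.7 − 0.125Q, supply P = 34 + 0.5Q.
Competitive equilibrium: 71.7 − 0.125Q = 34 + 0.5Q → Q* = 60.32, P* = 64.16.
Marginal revenue: MR = 71.7 − 0.25Q. Set MR = MC: 71.7 − 0.25Q = 34 + 0.5Q → Q_m = 50.2667.
Price P_m = 71.7 − 0.125·50.2667 = 65.4167; MC(Q_m) = 34 + 0.5·50.2667 = 59.1334.
Competitive Q* = 60.32, so ΔQ = 10.0533; wedge = 65.4167 − 59.1334 = 6.2833.
Welfare loss = ½ × 10.0533 × 6.2833 = $31.58.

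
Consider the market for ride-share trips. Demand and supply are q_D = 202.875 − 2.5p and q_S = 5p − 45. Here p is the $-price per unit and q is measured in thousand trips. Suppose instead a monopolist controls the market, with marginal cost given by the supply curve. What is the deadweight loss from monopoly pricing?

In inverse form: demand p = 81.15 − 0.4q, supply p = 9 + 0.2q.
Competitive equilibrium: 81.15 − 0.4q = 9 + 0.2q → q* = 120.25, p* = 33.05.
Marginal revenue: MR = 81.15 − 0.8q. Set MR = MC: 81.15 − 0.8q = 9 + 0.2q → q_m = 72.15.
Price p_m = 81.15 − 0.4·72.15 = 52.29; MC(q_m) = 9 + 0.2·72.15 = 23.43.
Competitive q* = 120.25, so Δq = 48.1; wedge = 52.29 − 23.43 = 28.86.
DWL = ½ × 48.1 × 28.86 = $694.083 thousand.

$694.083 thousand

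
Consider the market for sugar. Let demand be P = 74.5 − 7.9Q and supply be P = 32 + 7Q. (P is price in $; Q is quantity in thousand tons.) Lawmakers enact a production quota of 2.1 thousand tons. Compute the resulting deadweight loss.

$4.22 thousand

Competitive equilibrium: 74.5 − 7.9Q = 32 + 7Q → Q* = 2.8523, P* = 51.9664.
At Q = 2.1: demand price = 74.5 − 7.9·2.1 = 57.91; supply price = 32 + 7·2.1 = 46.7.
ΔQ = 2.8523 − 2.1 = 0.7523; wedge = 57.91 − 46.7 = 11.21.
Welfare loss = ½ × 0.7523 × 11.21 = $4.22 thousand.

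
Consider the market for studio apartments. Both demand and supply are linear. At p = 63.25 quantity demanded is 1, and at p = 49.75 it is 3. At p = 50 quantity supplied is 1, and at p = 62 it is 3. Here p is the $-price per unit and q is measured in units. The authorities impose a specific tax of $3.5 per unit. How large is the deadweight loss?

$0.48

Demand slope = (49.75 − 63.25)/(3 − 1) = −6.75, so p = 70 − 6.75q.
Supply slope = (62 − 50)/(3 − 1) = 6, so p = 44 + 6q.
Competitive equilibrium: 70 − 6.75q = 44 + 6q → q* = 2.0392, p* = 56.2353.
With the tax, the buyer price exceeds the seller price by 3.5: (70 − 6.75q) − (44 + 6q) = 3.5 → q' = 1.7647.
Δq = 2.0392 − 1.7647 = 0.2745; the wedge equals the tax, 3.5.
DWL = ½ × 0.2745 × 3.5 = $0.48.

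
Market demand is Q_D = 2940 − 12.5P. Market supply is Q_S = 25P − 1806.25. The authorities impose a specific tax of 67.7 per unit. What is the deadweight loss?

19097.04

In inverse form: demand P = 235.2 − 0.08Q, supply P = 72.25 + 0.04Q.
Competitive equilibrium: 235.2 − 0.08Q = 72.25 + 0.04Q → Q* = 1357.9167, P* = 126.5667.
With the tax, the buyer price exceeds the seller price by 67.7: (235.2 − 0.08Q) − (72.25 + 0.04Q) = 67.7 → Q' = 793.75.
ΔQ = 1357.9167 − 793.75 = 564.1667; the wedge equals the tax, 67.7.
Deadweight loss = ½ × 564.1667 × 67.7 = 19097.04.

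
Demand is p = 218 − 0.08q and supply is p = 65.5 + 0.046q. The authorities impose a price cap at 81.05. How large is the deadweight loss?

Competitive equilibrium: 218 − 0.08q = 65.5 + 0.046q → q* = 1210.31746, p* = 121.1746.
At the ceiling p = 81.05, quantity supplied = (81.05 − 65.5)/0.046 = 338.04348.
Willingness to pay at q' = 338.04348: 218 − 0.08·338.04348 = 190.95652.
Δq = 1210.31746 − 338.04348 = 872.27398; wedge = 190.95652 − 81.05 = 109.90652.
The triangle = ½ × 872.27398 × 109.90652 = 47934.30.

47934.30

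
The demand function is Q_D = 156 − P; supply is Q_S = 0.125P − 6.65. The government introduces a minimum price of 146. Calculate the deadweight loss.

9.10

In inverse form: demand P = 156 − Q, supply P = 53.2 + 8Q.
Competitive equilibrium: 156 − Q = 53.2 + 8Q → Q* = 11.4222, P* = 144.5778.
At the floor P = 146, quantity demanded = (156 − 146)/1 = 10.
Sellers' marginal cost at Q' = 10: 53.2 + 8·10 = 133.2.
ΔQ = 11.4222 − 10 = 1.4222; wedge = 146 − 133.2 = 12.8.
Welfare loss = ½ × 1.4222 × 12.8 = 9.10.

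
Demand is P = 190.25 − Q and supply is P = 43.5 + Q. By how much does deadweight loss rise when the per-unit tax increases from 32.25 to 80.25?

1350

Competitive equilibrium: 190.25 − Q = 43.5 + Q → Q* = 73.375, P* = 116.875.
For a per-unit tax t: ΔQ = t/2, so DWL = ½·t·(t/2) = t²/4.
At t = 32.25: DWL = 260.016. At t = 80.25: DWL = 1610.016.
Increase = 1610.016 − 260.016 = 1350.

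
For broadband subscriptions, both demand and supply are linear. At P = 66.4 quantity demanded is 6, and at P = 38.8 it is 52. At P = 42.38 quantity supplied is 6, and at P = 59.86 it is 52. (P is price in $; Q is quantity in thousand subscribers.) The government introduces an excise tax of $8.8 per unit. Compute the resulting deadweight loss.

Demand slope = (38.8 − 66.4)/(52 − 6) = −0.6, so P = 70 − 0.6Q.
Supply slope = (59.86 − 42.38)/(52 − 6) = 0.38, so P = 40.1 + 0.38Q.
Competitive equilibrium: 70 − 0.6Q = 40.1 + 0.38Q → Q* = 30.5102, P* = 51.6939.
With the tax, the buyer price exceeds the seller price by 8.8: (70 − 0.6Q) − (40.1 + 0.38Q) = 8.8 → Q' = 21.5306.
ΔQ = 30.5102 − 21.5306 = 8.9796; the wedge equals the tax, 8.8.
The triangle = ½ × 8.9796 × 8.8 = $39.51 thousand.

$39.51 thousand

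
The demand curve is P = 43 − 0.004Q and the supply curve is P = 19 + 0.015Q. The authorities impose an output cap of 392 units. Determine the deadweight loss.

Competitive equilibrium: 43 − 0.004Q = 19 + 0.015Q → Q* = 1263.1579, P* = 37.9474.
At Q = 392: demand price = 43 − 0.004·392 = 41.432; supply price = 19 + 0.015·392 = 24.88.
ΔQ = 1263.1579 − 392 = 871.1579; wedge = 41.432 − 24.88 = 16.552.
Deadweight loss = ½ × 871.1579 × 16.552 = 7209.70.

7209.70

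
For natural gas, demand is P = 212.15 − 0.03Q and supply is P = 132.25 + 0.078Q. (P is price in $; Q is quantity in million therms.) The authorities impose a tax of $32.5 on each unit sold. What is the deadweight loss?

Competitive equilibrium: 212.15 − 0.03Q = 132.25 + 0.078Q → Q* = 739.8148, P* = 189.9556.
With the tax, the buyer price exceeds the seller price by 32.5: (212.15 − 0.03Q) − (132.25 + 0.078Q) = 32.5 → Q' = 438.8889.
ΔQ = 739.8148 − 438.8889 = 300.9259; the wedge equals the tax, 32.5.
DWL = ½ × 300.9259 × 32.5 = $4890.05 million.

$4890.05 million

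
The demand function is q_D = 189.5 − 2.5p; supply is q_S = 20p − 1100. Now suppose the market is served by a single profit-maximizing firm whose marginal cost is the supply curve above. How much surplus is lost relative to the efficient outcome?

In inverse form: demand p = 75.8 − 0.4q, supply p = 55 + 0.05q.
Competitive equilibrium: 75.8 − 0.4q = 55 + 0.05q → q* = 46.2222, p* = 57.3111.
Marginal revenue: MR = 75.8 − 0.8q. Set MR = MC: 75.8 − 0.8q = 55 + 0.05q → q_m = 24.4706.
Price p_m = 75.8 − 0.4·24.4706 = 66.0118; MC(q_m) = 55 + 0.05·24.4706 = 56.2235.
Competitive q* = 46.2222, so Δq = 21.7516; wedge = 66.0118 − 56.2235 = 9.7883.
Welfare loss = ½ × 21.7516 × 9.7883 = 106.46.

106.46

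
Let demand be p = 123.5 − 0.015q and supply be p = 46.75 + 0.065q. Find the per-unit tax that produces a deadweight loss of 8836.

Competitive equilibrium: 123.5 − 0.015q = 46.75 + 0.065q → q* = 959.375, p* = 109.1094.
A tax t gives Δq = t/0.08 and wedge t, so DWL = t²/0.16.
t²/0.16 = 8836 → t² = 1413.76 → t = 37.6.

37.6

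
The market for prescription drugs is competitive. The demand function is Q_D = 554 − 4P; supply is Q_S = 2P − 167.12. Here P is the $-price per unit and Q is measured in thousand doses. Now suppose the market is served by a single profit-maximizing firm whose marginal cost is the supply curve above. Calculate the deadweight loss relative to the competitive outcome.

$125.77 thousand

In inverse form: demand P = 138.5 − 0.25Q, supply P = 83.56 + 0.5Q.
Competitive equilibrium: 138.5 − 0.25Q = 83.56 + 0.5Q → Q* = 73.2533, P* = 120.1867.
Marginal revenue: MR = 138.5 − 0.5Q. Set MR = MC: 138.5 − 0.5Q = 83.56 + 0.5Q → Q_m = 54.94.
Price P_m = 138.5 − 0.25·54.94 = 124.765; MC(Q_m) = 83.56 + 0.5·54.94 = 111.03.
Competitive Q* = 73.2533, so ΔQ = 18.3133; wedge = 124.765 − 111.03 = 13.735.
Welfare loss = ½ × 18.3133 × 13.735 = $125.77 thousand.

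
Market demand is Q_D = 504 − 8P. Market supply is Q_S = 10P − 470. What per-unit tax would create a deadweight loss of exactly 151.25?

In inverse form: demand P = 63 − 0.125Q, supply P = 47 + 0.1Q.
Competitive equilibrium: 63 − 0.125Q = 47 + 0.1Q → Q* = 71.1111, P* = 54.1111.
A tax t gives ΔQ = t/0.225 and wedge t, so DWL = t²/0.45.
t²/0.45 = 151.25 → t² = 68.0625 → t = 8.25.

8.25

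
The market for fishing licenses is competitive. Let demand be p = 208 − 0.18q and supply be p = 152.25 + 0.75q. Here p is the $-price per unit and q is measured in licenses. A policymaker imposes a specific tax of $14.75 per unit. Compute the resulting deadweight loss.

Competitive equilibrium: 208 − 0.18q = 152.25 + 0.75q → q* = 59.9462, p* = 197.2097.
With the tax, the buyer price exceeds the seller price by 14.75: (208 − 0.18q) − (152.25 + 0.75q) = 14.75 → q' = 44.086.
Δq = 59.9462 − 44.086 = 15.8602; the wedge equals the tax, 14.75.
The triangle = ½ × 15.8602 × 14.75 = $116.97.

$116.97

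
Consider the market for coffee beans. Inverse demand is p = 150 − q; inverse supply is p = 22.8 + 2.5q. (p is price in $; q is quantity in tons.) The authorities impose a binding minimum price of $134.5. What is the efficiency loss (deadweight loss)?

$760.24

Competitive equilibrium: 150 − q = 22.8 + 2.5q → q* = 36.3429, p* = 113.6571.
At the floor p = 134.5, quantity demanded = (150 − 134.5)/1 = 15.5.
Sellers' marginal cost at q' = 15.5: 22.8 + 2.5·15.5 = 61.55.
Δq = 36.3429 − 15.5 = 20.8429; wedge = 134.5 − 61.55 = 72.95.
The triangle = ½ × 20.8429 × 72.95 = $760.24.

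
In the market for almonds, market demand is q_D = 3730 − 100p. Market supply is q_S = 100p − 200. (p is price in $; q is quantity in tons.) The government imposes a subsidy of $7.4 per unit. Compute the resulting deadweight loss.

$1369

In inverse form: demand p = 37.3 − 0.01q, supply p = 2 + 0.01q.
Competitive equilibrium: 37.3 − 0.01q = 2 + 0.01q → q* = 1765, p* = 19.65.
The subsidy lowers effective supply by 7.4: p = 0.01q − 5.4.
New quantity: 37.3 − 0.01q = 0.01q − 5.4 → q' = 2135.
Overproduction Δq = 2135 − 1765 = 370; wedge = subsidy = 7.4.
Deadweight loss = ½ × 370 × 7.4 = $1369.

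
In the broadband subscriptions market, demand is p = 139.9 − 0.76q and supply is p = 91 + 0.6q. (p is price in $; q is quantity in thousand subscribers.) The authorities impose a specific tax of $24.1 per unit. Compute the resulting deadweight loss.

$213.53 thousand

Competitive equilibrium: 139.9 − 0.76q = 91 + 0.6q → q* = 35.9559, p* = 112.5735.
With the tax, the buyer price exceeds the seller price by 24.1: (139.9 − 0.76q) − (91 + 0.6q) = 24.1 → q' = 18.2353.
Δq = 35.9559 − 18.2353 = 17.7206; the wedge equals the tax, 24.1.
DWL = ½ × 17.7206 × 24.1 = $213.53 thousand.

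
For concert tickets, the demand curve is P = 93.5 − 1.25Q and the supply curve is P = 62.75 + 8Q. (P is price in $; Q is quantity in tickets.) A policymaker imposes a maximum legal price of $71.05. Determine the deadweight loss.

$24.19

Competitive equilibrium: 93.5 − 1.25Q = 62.75 + 8Q → Q* = 3.3243, P* = 89.3446.
At the ceiling P = 71.05, quantity supplied = (71.05 − 62.75)/8 = 1.0375.
Willingness to pay at Q' = 1.0375: 93.5 − 1.25·1.0375 = 92.2031.
ΔQ = 3.3243 − 1.0375 = 2.2868; wedge = 92.2031 − 71.05 = 21.1531.
The triangle = ½ × 2.2868 × 21.1531 = $24.19.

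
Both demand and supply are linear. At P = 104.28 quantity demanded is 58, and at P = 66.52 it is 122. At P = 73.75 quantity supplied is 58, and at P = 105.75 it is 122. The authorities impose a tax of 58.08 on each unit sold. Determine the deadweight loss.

1547.38

Demand slope = (66.52 − 104.28)/(122 − 58) = −0.59, so P = 138.5 − 0.59Q.
Supply slope = (105.75 − 73.75)/(122 − 58) = 0.5, so P = 44.75 + 0.5Q.
Competitive equilibrium: 138.5 − 0.59Q = 44.75 + 0.5Q → Q* = 86.0092, P* = 87.7546.
With the tax, the buyer price exceeds the seller price by 58.08: (138.5 − 0.59Q) − (44.75 + 0.5Q) = 58.08 → Q' = 32.7248.
ΔQ = 86.0092 − 32.7248 = 53.2844; the wedge equals the tax, 58.08.
Deadweight loss = ½ × 53.2844 × 58.08 = 1547.38.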